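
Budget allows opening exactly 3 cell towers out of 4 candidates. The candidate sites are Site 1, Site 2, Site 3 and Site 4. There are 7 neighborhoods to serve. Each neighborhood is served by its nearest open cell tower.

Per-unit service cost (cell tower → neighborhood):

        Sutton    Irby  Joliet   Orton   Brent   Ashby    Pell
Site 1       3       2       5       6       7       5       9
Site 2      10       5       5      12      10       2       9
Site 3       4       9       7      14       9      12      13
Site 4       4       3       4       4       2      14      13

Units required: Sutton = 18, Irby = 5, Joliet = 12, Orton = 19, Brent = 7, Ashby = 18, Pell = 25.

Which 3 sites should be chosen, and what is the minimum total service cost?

With exactly 3 open, each neighborhood uses its cheapest among the chosen.
{Site 1, Site 2, Site 4}: Sutton→Site 1 3·18=54, Irby→Site 1 2·5=10, Joliet→Site 4 4·12=48, Orton→Site 4 4·19=76, Brent→Site 4 2·7=14, Ashby→Site 2 2·18=36, Pell→Site 1 9·25=225. Service cost 463.
{Site 2, Site 3, Site 4}: service cost 486
{Site 1, Site 3, Site 4}: service cost 517
Among all 4 size-3 choices, {Site 1, Site 2, Site 4} is lowest.

Choose Site 1, Site 2 and Site 4; total service cost 463.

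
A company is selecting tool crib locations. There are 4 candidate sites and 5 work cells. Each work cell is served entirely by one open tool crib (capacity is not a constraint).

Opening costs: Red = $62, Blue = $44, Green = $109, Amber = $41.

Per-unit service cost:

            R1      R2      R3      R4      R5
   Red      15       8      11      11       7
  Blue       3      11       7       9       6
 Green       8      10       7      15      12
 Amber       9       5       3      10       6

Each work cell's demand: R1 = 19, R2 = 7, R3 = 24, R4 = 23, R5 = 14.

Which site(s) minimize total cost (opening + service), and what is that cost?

Open Blue and Amber; minimum total cost 540.

For any fixed open set, each work cell goes to its cheapest open site; total = fixed + service.
{Blue, Amber}: R1→Blue 3·19=57, R2→Amber 5·7=35, R3→Amber 3·24=72, R4→Blue 9·23=207, R5→Blue 6·14=84. Service 455; fixed 85; total 540.
{Red, Blue, Amber}: service 455 + fixed 147 = 602
{Amber}: service 592 + fixed 41 = 633
{Red, Blue, Green, Amber}: service 455 + fixed 256 = 711
No other subset beats 540.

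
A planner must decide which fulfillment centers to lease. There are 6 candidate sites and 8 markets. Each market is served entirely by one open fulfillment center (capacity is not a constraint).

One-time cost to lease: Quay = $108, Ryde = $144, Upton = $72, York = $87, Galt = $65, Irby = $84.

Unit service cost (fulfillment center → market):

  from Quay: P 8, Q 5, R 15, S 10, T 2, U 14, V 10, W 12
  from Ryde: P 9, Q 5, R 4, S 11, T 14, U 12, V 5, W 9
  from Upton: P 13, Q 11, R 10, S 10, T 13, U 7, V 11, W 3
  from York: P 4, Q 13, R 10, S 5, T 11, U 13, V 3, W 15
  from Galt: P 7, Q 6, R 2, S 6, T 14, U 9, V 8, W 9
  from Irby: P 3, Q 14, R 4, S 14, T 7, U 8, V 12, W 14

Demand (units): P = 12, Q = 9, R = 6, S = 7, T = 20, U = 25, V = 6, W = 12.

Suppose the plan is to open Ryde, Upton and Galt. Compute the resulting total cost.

Each market is assigned to its cheapest site among the open ones.
{Ryde, Upton, Galt}: P→Galt 7·12=84, Q→Ryde 5·9=45, R→Galt 2·6=12, S→Galt 6·7=42, T→Upton 13·20=260, U→Upton 7·25=175, V→Ryde 5·6=30, W→Upton 3·12=36. Service 684; fixed 281; total 965.

Total cost: 965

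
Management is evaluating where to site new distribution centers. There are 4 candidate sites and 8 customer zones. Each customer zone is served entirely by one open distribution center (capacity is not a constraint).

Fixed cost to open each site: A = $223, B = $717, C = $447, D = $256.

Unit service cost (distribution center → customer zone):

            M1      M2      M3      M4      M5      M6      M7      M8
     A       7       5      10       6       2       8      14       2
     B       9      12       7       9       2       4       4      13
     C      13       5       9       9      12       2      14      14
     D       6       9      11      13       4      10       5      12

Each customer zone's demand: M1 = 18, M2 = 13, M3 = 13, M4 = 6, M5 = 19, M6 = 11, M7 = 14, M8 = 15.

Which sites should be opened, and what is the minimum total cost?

Open A only; minimum total cost 932.

For any fixed open set, each customer zone goes to its cheapest open site; total = fixed + service.
{A}: M1→A 7·18=126, M2→A 5·13=65, M3→A 10·13=130, M4→A 6·6=36, M5→A 2·19=38, M6→A 8·11=88, M7→A 14·14=196, M8→A 2·15=30. Service 709; fixed 223; total 932.
{A, D}: M1→D 6·18=108, M2→A 5·13=65, M3→A 10·13=130, M4→A 6·6=36, M5→A 2·19=38, M6→A 8·11=88, M7→D 5·14=70, M8→A 2·15=30. Service 565; fixed 479; total 1044.
{D}: M1→D 6·18=108, M2→D 9·13=117, M3→D 11·13=143, M4→D 13·6=78, M5→D 4·19=76, M6→D 10·11=110, M7→D 5·14=70, M8→D 12·15=180. Service 882; fixed 256; total 1138.
{A, B, C, D}: service 446 + fixed 1643 = 2089
No other subset beats 932.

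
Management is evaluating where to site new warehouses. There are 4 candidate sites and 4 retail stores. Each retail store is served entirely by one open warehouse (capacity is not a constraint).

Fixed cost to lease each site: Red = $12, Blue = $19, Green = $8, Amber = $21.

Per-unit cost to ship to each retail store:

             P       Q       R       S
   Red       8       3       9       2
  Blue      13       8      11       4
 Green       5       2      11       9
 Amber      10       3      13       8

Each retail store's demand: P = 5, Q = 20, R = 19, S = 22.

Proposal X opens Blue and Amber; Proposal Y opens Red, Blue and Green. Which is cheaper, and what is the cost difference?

Proposal Y is cheaper by 128.

Proposal X: {Blue, Amber}: P→Amber 10·5=50, Q→Amber 3·20=60, R→Blue 11·19=209, S→Blue 4·22=88. Service 407; fixed 40; total 447.
Proposal Y: {Red, Blue, Green}: P→Green 5·5=25, Q→Green 2·20=40, R→Red 9·19=171, S→Red 2·22=44. Service 280; fixed 39; total 319.
Difference: |447 − 319| = 128.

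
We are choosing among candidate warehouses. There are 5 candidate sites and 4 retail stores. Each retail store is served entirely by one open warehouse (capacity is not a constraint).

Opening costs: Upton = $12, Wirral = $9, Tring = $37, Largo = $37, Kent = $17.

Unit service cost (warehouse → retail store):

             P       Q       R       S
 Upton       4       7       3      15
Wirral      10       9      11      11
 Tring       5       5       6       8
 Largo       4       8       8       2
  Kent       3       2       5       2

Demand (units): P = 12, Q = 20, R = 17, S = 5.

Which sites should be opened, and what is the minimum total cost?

Open Upton and Kent; minimum total cost 166.

For any fixed open set, each retail store goes to its cheapest open site; total = fixed + service.
{Upton, Kent}: P→Kent 3·12=36, Q→Kent 2·20=40, R→Upton 3·17=51, S→Kent 2·5=10. Service 137; fixed 29; total 166.
{Upton, Wirral, Kent}: service 137 + fixed 38 = 175
{Kent}: service 171 + fixed 17 = 188
{Upton, Wirral, Tring, Largo, Kent}: service 137 + fixed 112 = 249
No other subset beats 166.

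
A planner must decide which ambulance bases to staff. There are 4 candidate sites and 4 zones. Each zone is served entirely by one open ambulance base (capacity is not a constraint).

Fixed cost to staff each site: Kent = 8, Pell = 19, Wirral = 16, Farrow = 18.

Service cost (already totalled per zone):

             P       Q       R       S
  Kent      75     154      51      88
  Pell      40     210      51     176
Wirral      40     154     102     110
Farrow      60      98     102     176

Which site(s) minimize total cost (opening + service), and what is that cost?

For any fixed open set, each zone goes to its cheapest open site; total = fixed + service.
{Kent, Wirral, Farrow}: P→Wirral 40, Q→Farrow 98, R→Kent 51, S→Kent 88. Service 277; fixed 42; total 319.
{Kent, Pell, Farrow}: service 277 + fixed 45 = 322
{Kent, Farrow}: P→Farrow 60, Q→Farrow 98, R→Kent 51, S→Kent 88. Service 297; fixed 26; total 323.
{Kent, Pell, Wirral, Farrow}: service 277 + fixed 61 = 338
No other subset beats 319.

Open Kent, Wirral and Farrow; minimum total cost 319.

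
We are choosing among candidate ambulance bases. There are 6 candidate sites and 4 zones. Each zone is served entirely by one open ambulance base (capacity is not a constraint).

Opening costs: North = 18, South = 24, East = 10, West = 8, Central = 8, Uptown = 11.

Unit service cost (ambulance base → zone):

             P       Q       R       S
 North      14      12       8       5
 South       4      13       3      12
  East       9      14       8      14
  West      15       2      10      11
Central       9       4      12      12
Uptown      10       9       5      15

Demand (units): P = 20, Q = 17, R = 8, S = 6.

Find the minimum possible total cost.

For any fixed open set, each zone goes to its cheapest open site; total = fixed + service.
{North, South, West}: P→South 4·20=80, Q→West 2·17=34, R→South 3·8=24, S→North 5·6=30. Service 168; fixed 50; total 218.
{North, South, West, Central}: service 168 + fixed 58 = 226
{North, South, East, West}: P→South 4·20=80, Q→West 2·17=34, R→South 3·8=24, S→North 5·6=30. Service 168; fixed 60; total 228.
{North, South, East, West, Central, Uptown}: service 168 + fixed 79 = 247
No other subset beats 218.

Minimum total cost: 218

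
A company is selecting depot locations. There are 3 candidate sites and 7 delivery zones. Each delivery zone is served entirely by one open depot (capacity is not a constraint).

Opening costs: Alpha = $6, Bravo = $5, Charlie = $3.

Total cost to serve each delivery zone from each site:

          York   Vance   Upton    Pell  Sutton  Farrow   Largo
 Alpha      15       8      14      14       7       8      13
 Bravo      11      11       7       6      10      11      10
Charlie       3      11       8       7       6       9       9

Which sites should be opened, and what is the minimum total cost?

Open Charlie only; minimum total cost 56.

For any fixed open set, each delivery zone goes to its cheapest open site; total = fixed + service.
{Charlie}: York→Charlie 3, Vance→Charlie 11, Upton→Charlie 8, Pell→Charlie 7, Sutton→Charlie 6, Farrow→Charlie 9, Largo→Charlie 9. Service 53; fixed 3; total 56.
{Alpha, Charlie}: service 49 + fixed 9 = 58
{Bravo, Charlie}: York→Charlie 3, Vance→Bravo 11, Upton→Bravo 7, Pell→Bravo 6, Sutton→Charlie 6, Farrow→Charlie 9, Largo→Charlie 9. Service 51; fixed 8; total 59.
{Alpha, Bravo, Charlie}: service 47 + fixed 14 = 61
No other subset beats 56.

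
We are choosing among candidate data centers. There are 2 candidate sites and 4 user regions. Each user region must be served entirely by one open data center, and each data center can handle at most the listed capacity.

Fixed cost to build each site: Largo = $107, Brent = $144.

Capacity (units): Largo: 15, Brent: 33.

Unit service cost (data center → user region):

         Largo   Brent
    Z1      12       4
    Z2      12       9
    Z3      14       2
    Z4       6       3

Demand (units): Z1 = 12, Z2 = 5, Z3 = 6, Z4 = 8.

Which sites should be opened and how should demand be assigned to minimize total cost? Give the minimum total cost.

Open {Brent}: Z1→Brent 4·12=48, Z2→Brent 9·5=45, Z3→Brent 2·6=12, Z4→Brent 3·8=24.
Loads: Brent carries 31/33. Service 129; fixed 144; total 273.
Next best feasible plan costs 380.

Minimum total cost: 273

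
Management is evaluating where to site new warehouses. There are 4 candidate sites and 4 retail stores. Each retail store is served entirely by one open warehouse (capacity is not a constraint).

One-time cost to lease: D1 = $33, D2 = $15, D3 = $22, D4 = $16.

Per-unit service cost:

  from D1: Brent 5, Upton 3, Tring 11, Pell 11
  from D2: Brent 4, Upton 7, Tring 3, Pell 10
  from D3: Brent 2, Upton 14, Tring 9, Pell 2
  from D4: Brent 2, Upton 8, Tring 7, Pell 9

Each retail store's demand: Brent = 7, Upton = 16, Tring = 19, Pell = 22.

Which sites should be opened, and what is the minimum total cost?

Open D1, D2 and D3; minimum total cost 233.

For any fixed open set, each retail store goes to its cheapest open site; total = fixed + service.
{D1, D2, D3}: Brent→D3 2·7=14, Upton→D1 3·16=48, Tring→D2 3·19=57, Pell→D3 2·22=44. Service 163; fixed 70; total 233.
{D1, D2, D3, D4}: Brent→D3 2·7=14, Upton→D1 3·16=48, Tring→D2 3·19=57, Pell→D3 2·22=44. Service 163; fixed 86; total 249.
{D2, D3}: service 227 + fixed 37 = 264
{D2}: service 417 + fixed 15 = 432
(All 15 nonempty subsets were checked; D1, D2 and D3 is lowest.)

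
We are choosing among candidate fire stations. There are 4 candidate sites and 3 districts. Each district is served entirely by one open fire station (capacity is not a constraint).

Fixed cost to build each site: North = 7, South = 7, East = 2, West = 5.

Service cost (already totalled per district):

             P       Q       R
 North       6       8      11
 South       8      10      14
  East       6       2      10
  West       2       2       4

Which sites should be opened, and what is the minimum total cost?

For any fixed open set, each district goes to its cheapest open site; total = fixed + service.
{West}: P→West 2, Q→West 2, R→West 4. Service 8; fixed 5; total 13.
{East, West}: P→West 2, Q→East 2, R→West 4. Service 8; fixed 7; total 15.
{North, West}: P→West 2, Q→West 2, R→West 4. Service 8; fixed 12; total 20.
{North, South, East, West}: P→West 2, Q→East 2, R→West 4. Service 8; fixed 21; total 29.
No other subset beats 13.

Open West only; minimum total cost 13.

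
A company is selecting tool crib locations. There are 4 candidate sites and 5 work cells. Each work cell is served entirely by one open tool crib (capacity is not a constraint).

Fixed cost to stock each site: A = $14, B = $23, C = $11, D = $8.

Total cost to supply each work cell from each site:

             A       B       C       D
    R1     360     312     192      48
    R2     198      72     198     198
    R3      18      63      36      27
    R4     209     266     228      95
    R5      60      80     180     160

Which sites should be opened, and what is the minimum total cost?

Open A, B and D; minimum total cost 338.

For any fixed open set, each work cell goes to its cheapest open site; total = fixed + service.
{A, B, D}: R1→D 48, R2→B 72, R3→A 18, R4→D 95, R5→A 60. Service 293; fixed 45; total 338.
{A, B, C, D}: service 293 + fixed 56 = 349
{B, D}: service 322 + fixed 31 = 353
{D}: service 528 + fixed 8 = 536
(All 15 nonempty subsets were checked; A, B and D is lowest.)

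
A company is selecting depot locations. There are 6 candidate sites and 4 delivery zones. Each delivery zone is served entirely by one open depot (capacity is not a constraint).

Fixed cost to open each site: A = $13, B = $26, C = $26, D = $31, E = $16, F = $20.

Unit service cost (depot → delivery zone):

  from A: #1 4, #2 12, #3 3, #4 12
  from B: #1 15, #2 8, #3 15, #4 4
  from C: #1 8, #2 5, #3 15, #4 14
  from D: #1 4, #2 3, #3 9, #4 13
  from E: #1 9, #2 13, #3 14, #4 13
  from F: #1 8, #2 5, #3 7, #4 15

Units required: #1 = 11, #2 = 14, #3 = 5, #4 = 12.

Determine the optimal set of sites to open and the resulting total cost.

Open A, B and D; minimum total cost 219.

For any fixed open set, each delivery zone goes to its cheapest open site; total = fixed + service.
{A, B, D}: #1→A 4·11=44, #2→D 3·14=42, #3→A 3·5=15, #4→B 4·12=48. Service 149; fixed 70; total 219.
{A, B, D, E}: service 149 + fixed 86 = 235
{A, B, F}: service 177 + fixed 59 = 236
{A, B, C, D, E, F}: service 149 + fixed 132 = 281
No other subset beats 219.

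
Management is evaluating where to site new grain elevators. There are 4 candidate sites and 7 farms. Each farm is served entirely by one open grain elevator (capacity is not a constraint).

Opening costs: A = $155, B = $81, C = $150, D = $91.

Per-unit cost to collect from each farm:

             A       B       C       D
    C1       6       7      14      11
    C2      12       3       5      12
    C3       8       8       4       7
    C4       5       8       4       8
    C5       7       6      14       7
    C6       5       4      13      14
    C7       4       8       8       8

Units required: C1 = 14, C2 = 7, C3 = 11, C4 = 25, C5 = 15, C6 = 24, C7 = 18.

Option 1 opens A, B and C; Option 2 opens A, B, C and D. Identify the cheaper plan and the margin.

Option 1: {A, B, C}: C1→A 6·14=84, C2→B 3·7=21, C3→C 4·11=44, C4→C 4·25=100, C5→B 6·15=90, C6→B 4·24=96, C7→A 4·18=72. Service 507; fixed 386; total 893.
Option 2: {A, B, C, D}: C1→A 6·14=84, C2→B 3·7=21, C3→C 4·11=44, C4→C 4·25=100, C5→B 6·15=90, C6→B 4·24=96, C7→A 4·18=72. Service 507; fixed 477; total 984.
Difference: |893 − 984| = 91.

Option 1 is cheaper by 91.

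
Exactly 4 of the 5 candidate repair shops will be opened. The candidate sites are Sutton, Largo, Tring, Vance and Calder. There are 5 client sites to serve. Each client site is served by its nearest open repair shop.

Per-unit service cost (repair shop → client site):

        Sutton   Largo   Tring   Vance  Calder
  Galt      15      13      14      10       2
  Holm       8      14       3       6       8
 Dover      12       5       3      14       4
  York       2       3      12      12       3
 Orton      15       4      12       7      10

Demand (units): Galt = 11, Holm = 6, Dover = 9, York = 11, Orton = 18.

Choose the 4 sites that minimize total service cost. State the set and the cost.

Choose Sutton, Largo, Tring and Calder; total service cost 161.

With exactly 4 open, each client site uses its cheapest among the chosen.
{Sutton, Largo, Tring, Calder}: Galt→Calder 2·11=22, Holm→Tring 3·6=18, Dover→Tring 3·9=27, York→Sutton 2·11=22, Orton→Largo 4·18=72. Service cost 161.
{Largo, Tring, Vance, Calder}: service cost 172
{Sutton, Largo, Vance, Calder}: service cost 188
Among all 5 size-4 choices, {Sutton, Largo, Tring, Calder} is lowest.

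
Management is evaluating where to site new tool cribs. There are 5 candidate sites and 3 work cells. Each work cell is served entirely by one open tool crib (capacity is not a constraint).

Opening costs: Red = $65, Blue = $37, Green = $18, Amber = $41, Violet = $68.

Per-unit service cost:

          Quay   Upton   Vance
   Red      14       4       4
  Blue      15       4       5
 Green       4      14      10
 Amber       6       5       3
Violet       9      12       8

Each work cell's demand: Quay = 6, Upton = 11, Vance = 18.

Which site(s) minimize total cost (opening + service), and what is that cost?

For any fixed open set, each work cell goes to its cheapest open site; total = fixed + service.
{Amber}: Quay→Amber 6·6=36, Upton→Amber 5·11=55, Vance→Amber 3·18=54. Service 145; fixed 41; total 186.
{Green, Amber}: service 133 + fixed 59 = 192
{Blue, Amber}: service 134 + fixed 78 = 212
{Red, Blue, Green, Amber, Violet}: Quay→Green 4·6=24, Upton→Red 4·11=44, Vance→Amber 3·18=54. Service 122; fixed 229; total 351.
No other subset beats 186.

Open Amber only; minimum total cost 186.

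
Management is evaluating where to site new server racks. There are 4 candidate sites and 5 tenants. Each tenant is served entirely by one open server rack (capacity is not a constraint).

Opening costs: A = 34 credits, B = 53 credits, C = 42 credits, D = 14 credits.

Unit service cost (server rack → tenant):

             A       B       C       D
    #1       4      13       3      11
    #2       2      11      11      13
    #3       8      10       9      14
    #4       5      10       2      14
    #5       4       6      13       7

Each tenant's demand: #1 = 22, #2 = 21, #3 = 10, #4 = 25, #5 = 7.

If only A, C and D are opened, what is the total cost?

Total cost: 356

Each tenant is assigned to its cheapest site among the open ones.
{A, C, D}: #1→C 3·22=66, #2→A 2·21=42, #3→A 8·10=80, #4→C 2·25=50, #5→A 4·7=28. Service 266; fixed 90; total 356.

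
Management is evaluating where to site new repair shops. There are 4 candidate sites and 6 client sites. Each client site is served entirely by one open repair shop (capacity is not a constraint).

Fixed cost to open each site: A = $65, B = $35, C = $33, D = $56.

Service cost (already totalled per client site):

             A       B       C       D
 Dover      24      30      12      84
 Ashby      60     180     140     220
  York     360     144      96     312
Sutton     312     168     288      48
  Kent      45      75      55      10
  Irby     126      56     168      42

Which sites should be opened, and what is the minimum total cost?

For any fixed open set, each client site goes to its cheapest open site; total = fixed + service.
{A, C, D}: Dover→C 12, Ashby→A 60, York→C 96, Sutton→D 48, Kent→D 10, Irby→D 42. Service 268; fixed 154; total 422.
{C, D}: service 348 + fixed 89 = 437
{A, B, C, D}: Dover→C 12, Ashby→A 60, York→C 96, Sutton→D 48, Kent→D 10, Irby→D 42. Service 268; fixed 189; total 457.
{C}: service 759 + fixed 33 = 792
No other subset beats 422.

Open A, C and D; minimum total cost 422.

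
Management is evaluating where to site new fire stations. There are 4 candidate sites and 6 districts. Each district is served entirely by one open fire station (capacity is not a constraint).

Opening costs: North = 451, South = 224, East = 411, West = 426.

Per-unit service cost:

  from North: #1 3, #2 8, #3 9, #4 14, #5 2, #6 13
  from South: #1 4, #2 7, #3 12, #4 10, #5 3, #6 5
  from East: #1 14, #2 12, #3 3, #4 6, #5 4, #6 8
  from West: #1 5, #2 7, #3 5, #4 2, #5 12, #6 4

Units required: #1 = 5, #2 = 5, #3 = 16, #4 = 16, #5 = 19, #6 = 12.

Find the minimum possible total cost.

Minimum total cost: 748

For any fixed open set, each district goes to its cheapest open site; total = fixed + service.
{South}: #1→South 4·5=20, #2→South 7·5=35, #3→South 12·16=192, #4→South 10·16=160, #5→South 3·19=57, #6→South 5·12=60. Service 524; fixed 224; total 748.
{East}: service 446 + fixed 411 = 857
{West}: service 448 + fixed 426 = 874
{North, South, East, West}: service 216 + fixed 1512 = 1728
(All 15 nonempty subsets were checked; South only is lowest.)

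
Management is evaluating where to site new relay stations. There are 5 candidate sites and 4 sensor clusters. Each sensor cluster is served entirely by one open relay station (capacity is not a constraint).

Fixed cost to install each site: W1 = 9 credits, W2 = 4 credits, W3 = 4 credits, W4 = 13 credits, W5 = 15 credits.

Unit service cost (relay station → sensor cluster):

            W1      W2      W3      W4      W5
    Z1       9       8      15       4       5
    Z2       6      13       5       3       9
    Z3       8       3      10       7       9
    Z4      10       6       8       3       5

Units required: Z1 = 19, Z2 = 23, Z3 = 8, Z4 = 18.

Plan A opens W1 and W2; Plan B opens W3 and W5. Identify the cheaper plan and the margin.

Plan A: {W1, W2}: Z1→W2 8·19=152, Z2→W1 6·23=138, Z3→W2 3·8=24, Z4→W2 6·18=108. Service 422; fixed 13; total 435.
Plan B: {W3, W5}: Z1→W5 5·19=95, Z2→W3 5·23=115, Z3→W5 9·8=72, Z4→W5 5·18=90. Service 372; fixed 19; total 391.
Difference: |435 − 391| = 44.

Plan B is cheaper by 44.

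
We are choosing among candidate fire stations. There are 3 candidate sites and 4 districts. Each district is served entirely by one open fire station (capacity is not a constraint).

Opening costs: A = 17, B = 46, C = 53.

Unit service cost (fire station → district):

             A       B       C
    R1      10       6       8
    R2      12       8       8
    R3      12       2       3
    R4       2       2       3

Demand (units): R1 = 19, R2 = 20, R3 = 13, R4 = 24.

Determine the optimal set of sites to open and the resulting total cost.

For any fixed open set, each district goes to its cheapest open site; total = fixed + service.
{B}: R1→B 6·19=114, R2→B 8·20=160, R3→B 2·13=26, R4→B 2·24=48. Service 348; fixed 46; total 394.
{A, B}: service 348 + fixed 63 = 411
{B, C}: R1→B 6·19=114, R2→B 8·20=160, R3→B 2·13=26, R4→B 2·24=48. Service 348; fixed 99; total 447.
{A, B, C}: service 348 + fixed 116 = 464
(All 7 nonempty subsets were checked; B only is lowest.)

Open B only; minimum total cost 394.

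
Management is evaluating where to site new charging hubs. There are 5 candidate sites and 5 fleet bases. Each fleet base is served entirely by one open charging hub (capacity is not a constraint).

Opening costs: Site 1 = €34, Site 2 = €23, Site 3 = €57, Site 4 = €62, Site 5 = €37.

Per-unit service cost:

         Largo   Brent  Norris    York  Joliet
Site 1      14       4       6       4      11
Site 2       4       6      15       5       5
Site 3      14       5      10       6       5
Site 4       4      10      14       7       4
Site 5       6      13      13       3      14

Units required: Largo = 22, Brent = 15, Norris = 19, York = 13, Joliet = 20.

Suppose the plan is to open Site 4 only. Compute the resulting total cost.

Total cost: 737

Each fleet base is assigned to its cheapest site among the open ones.
{Site 4}: Largo→Site 4 4·22=88, Brent→Site 4 10·15=150, Norris→Site 4 14·19=266, York→Site 4 7·13=91, Joliet→Site 4 4·20=80. Service 675; fixed 62; total 737.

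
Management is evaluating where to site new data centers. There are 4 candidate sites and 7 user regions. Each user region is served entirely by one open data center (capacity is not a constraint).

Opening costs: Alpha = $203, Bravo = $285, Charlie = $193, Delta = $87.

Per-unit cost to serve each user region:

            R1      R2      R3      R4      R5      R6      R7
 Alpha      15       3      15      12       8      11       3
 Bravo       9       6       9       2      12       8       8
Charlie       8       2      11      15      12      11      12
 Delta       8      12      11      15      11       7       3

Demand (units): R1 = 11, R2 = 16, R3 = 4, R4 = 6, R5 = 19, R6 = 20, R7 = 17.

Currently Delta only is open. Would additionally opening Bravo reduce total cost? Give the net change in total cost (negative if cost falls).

No — net change +103 (cost rises by 103).

Current service cost with {Delta}: 814.
Adding Bravo: each user region re-picks its cheapest; new service cost 632, saving 182.
Extra fixed cost: 285. Net change = 285 − 182 = 103.
(Totals: 901 → 1004.)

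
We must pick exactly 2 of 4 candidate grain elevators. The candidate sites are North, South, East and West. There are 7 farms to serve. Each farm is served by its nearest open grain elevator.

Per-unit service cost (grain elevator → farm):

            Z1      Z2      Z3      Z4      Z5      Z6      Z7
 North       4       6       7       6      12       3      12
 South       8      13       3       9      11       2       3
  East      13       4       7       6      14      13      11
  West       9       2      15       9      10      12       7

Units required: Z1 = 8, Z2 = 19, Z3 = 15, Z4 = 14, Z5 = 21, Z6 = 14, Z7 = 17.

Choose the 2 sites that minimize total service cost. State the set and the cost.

Choose South and West; total service cost 562.

With exactly 2 open, each farm uses its cheapest among the chosen.
{South, West}: Z1→South 8·8=64, Z2→West 2·19=38, Z3→South 3·15=45, Z4→South 9·14=126, Z5→West 10·21=210, Z6→South 2·14=28, Z7→South 3·17=51. Service cost 562.
{South, East}: service cost 579
{North, South}: service cost 585
Among all 6 size-2 choices, {South, West} is lowest.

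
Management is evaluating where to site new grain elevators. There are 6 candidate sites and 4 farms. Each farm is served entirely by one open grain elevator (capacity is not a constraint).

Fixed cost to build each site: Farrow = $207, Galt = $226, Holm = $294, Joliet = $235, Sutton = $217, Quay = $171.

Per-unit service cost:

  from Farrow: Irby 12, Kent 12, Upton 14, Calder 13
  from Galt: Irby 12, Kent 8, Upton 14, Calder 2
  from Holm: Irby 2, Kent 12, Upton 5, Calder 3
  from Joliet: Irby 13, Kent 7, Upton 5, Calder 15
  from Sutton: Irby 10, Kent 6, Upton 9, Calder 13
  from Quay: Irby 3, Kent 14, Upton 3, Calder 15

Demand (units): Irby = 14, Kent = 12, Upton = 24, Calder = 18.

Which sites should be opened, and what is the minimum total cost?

For any fixed open set, each farm goes to its cheapest open site; total = fixed + service.
{Holm}: Irby→Holm 2·14=28, Kent→Holm 12·12=144, Upton→Holm 5·24=120, Calder→Holm 3·18=54. Service 346; fixed 294; total 640.
{Galt, Quay}: service 246 + fixed 397 = 643
{Quay}: service 552 + fixed 171 = 723
{Farrow, Galt, Holm, Joliet, Sutton, Quay}: Irby→Holm 2·14=28, Kent→Sutton 6·12=72, Upton→Quay 3·24=72, Calder→Galt 2·18=36. Service 208; fixed 1350; total 1558.
No other subset beats 640.

Open Holm only; minimum total cost 640.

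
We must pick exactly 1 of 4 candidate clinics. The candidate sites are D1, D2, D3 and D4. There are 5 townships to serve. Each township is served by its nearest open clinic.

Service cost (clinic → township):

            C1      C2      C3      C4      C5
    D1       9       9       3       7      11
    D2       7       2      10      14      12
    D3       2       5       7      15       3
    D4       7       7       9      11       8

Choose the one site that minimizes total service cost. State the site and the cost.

With exactly 1 open, each township uses its cheapest among the chosen.
{D3}: C1→D3 2, C2→D3 5, C3→D3 7, C4→D3 15, C5→D3 3. Service cost 32.
{D1}: service cost 39
{D4}: service cost 42
Among all 4 size-1 choices, {D3} is lowest.

Choose D3 only; total service cost 32.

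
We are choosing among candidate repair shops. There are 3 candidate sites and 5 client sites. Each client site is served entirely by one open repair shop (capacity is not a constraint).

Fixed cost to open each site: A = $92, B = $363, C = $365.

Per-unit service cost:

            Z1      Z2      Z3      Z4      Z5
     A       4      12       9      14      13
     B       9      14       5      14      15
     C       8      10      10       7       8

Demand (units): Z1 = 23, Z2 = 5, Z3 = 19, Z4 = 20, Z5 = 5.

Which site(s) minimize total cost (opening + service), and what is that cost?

For any fixed open set, each client site goes to its cheapest open site; total = fixed + service.
{A}: Z1→A 4·23=92, Z2→A 12·5=60, Z3→A 9·19=171, Z4→A 14·20=280, Z5→A 13·5=65. Service 668; fixed 92; total 760.
{A, C}: Z1→A 4·23=92, Z2→C 10·5=50, Z3→A 9·19=171, Z4→C 7·20=140, Z5→C 8·5=40. Service 493; fixed 457; total 950.
{C}: service 604 + fixed 365 = 969
{A, B, C}: service 417 + fixed 820 = 1237
No other subset beats 760.

Open A only; minimum total cost 760.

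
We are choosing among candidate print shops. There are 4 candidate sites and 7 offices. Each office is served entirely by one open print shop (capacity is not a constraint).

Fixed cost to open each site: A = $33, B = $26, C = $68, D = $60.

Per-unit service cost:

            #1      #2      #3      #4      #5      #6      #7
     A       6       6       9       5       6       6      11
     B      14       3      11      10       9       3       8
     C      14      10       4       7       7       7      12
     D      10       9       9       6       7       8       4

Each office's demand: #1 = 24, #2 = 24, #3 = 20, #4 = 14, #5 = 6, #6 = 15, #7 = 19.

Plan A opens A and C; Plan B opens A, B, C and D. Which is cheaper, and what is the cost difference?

Plan A: {A, C}: #1→A 6·24=144, #2→A 6·24=144, #3→C 4·20=80, #4→A 5·14=70, #5→A 6·6=36, #6→A 6·15=90, #7→A 11·19=209. Service 773; fixed 101; total 874.
Plan B: {A, B, C, D}: #1→A 6·24=144, #2→B 3·24=72, #3→C 4·20=80, #4→A 5·14=70, #5→A 6·6=36, #6→B 3·15=45, #7→D 4·19=76. Service 523; fixed 187; total 710.
Difference: |874 − 710| = 164.

Plan B is cheaper by 164.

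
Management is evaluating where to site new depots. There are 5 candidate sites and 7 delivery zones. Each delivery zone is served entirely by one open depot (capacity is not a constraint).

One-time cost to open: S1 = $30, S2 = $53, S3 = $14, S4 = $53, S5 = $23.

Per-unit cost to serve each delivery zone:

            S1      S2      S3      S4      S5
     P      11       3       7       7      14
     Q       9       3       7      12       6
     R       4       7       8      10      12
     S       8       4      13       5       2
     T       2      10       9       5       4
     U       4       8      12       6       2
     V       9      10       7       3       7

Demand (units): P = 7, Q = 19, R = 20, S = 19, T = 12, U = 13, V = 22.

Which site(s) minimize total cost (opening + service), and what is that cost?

For any fixed open set, each delivery zone goes to its cheapest open site; total = fixed + service.
{S1, S2, S4, S5}: P→S2 3·7=21, Q→S2 3·19=57, R→S1 4·20=80, S→S5 2·19=38, T→S1 2·12=24, U→S5 2·13=26, V→S4 3·22=66. Service 312; fixed 159; total 471.
{S1, S2, S3, S4, S5}: service 312 + fixed 173 = 485
{S1, S4, S5}: service 397 + fixed 106 = 503
{S3}: P→S3 7·7=49, Q→S3 7·19=133, R→S3 8·20=160, S→S3 13·19=247, T→S3 9·12=108, U→S3 12·13=156, V→S3 7·22=154. Service 1007; fixed 14; total 1021.
No other subset beats 471.

Open S1, S2, S4 and S5; minimum total cost 471.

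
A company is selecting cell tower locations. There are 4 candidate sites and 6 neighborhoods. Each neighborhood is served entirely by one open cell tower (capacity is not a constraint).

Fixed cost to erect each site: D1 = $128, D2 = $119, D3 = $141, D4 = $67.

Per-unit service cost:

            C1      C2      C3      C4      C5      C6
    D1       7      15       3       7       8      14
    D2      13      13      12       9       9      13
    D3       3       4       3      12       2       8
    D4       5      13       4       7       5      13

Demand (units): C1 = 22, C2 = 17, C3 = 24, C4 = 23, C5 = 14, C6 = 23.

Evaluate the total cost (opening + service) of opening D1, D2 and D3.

Total cost: 967

Each neighborhood is assigned to its cheapest site among the open ones.
{D1, D2, D3}: C1→D3 3·22=66, C2→D3 4·17=68, C3→D1 3·24=72, C4→D1 7·23=161, C5→D3 2·14=28, C6→D3 8·23=184. Service 579; fixed 388; total 967.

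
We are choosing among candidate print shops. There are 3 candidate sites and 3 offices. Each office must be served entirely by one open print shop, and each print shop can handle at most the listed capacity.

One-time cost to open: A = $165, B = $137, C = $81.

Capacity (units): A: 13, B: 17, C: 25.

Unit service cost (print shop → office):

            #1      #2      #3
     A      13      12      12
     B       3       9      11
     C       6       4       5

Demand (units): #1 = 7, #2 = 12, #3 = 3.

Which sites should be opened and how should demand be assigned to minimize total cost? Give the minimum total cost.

Minimum total cost: 186

Open {C}: #1→C 6·7=42, #2→C 4·12=48, #3→C 5·3=15.
Loads: C carries 22/25. Service 105; fixed 81; total 186.
Next best feasible plan costs 302.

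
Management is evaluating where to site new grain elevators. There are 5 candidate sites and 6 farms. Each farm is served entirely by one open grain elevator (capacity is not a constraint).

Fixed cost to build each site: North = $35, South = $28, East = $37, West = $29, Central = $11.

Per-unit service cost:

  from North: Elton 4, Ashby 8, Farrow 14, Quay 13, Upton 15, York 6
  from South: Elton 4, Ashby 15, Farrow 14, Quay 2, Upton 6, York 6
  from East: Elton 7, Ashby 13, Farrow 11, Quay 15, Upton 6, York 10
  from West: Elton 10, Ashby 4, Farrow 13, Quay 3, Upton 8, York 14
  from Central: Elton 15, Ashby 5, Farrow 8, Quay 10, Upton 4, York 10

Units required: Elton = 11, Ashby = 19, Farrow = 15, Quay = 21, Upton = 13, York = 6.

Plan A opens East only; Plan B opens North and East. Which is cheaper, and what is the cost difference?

Plan B is cheaper by 159.

Plan A: {East}: Elton→East 7·11=77, Ashby→East 13·19=247, Farrow→East 11·15=165, Quay→East 15·21=315, Upton→East 6·13=78, York→East 10·6=60. Service 942; fixed 37; total 979.
Plan B: {North, East}: Elton→North 4·11=44, Ashby→North 8·19=152, Farrow→East 11·15=165, Quay→North 13·21=273, Upton→East 6·13=78, York→North 6·6=36. Service 748; fixed 72; total 820.
Difference: |979 − 820| = 159.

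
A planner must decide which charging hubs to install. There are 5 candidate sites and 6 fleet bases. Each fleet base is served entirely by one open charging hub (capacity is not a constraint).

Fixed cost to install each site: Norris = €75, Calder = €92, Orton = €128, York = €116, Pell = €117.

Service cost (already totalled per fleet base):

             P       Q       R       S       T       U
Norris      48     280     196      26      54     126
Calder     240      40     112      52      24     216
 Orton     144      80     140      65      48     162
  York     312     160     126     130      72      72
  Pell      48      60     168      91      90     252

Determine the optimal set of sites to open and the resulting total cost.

Open Norris and Calder; minimum total cost 543.

For any fixed open set, each fleet base goes to its cheapest open site; total = fixed + service.
{Norris, Calder}: P→Norris 48, Q→Calder 40, R→Calder 112, S→Norris 26, T→Calder 24, U→Norris 126. Service 376; fixed 167; total 543.
{Norris, Calder, York}: service 322 + fixed 283 = 605
{Norris, Calder, Pell}: P→Norris 48, Q→Calder 40, R→Calder 112, S→Norris 26, T→Calder 24, U→Norris 126. Service 376; fixed 284; total 660.
{Norris, Calder, Orton, York, Pell}: service 322 + fixed 528 = 850
No other subset beats 543.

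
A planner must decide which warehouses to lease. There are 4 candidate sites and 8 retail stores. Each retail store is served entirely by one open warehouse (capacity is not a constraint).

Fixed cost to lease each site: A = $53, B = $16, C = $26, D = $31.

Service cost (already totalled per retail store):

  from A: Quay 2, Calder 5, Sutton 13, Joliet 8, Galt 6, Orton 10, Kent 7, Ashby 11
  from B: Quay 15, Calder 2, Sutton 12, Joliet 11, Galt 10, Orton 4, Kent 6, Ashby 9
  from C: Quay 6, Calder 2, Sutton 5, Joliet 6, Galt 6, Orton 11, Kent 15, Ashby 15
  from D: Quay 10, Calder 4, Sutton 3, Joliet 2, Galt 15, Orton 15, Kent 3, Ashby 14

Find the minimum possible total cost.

For any fixed open set, each retail store goes to its cheapest open site; total = fixed + service.
{B}: Quay→B 15, Calder→B 2, Sutton→B 12, Joliet→B 11, Galt→B 10, Orton→B 4, Kent→B 6, Ashby→B 9. Service 69; fixed 16; total 85.
{B, C}: service 44 + fixed 42 = 86
{B, D}: Quay→D 10, Calder→B 2, Sutton→D 3, Joliet→D 2, Galt→B 10, Orton→B 4, Kent→D 3, Ashby→B 9. Service 43; fixed 47; total 90.
{A, B, C, D}: service 31 + fixed 126 = 157
No other subset beats 85.

Minimum total cost: 85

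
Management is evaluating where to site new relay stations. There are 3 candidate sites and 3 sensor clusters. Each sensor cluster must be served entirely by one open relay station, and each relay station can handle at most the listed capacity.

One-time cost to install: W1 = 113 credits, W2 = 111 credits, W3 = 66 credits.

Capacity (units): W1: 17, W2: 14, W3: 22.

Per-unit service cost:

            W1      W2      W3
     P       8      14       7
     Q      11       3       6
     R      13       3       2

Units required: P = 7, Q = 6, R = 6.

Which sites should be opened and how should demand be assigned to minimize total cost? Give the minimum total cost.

Open {W3}: P→W3 7·7=49, Q→W3 6·6=36, R→W3 2·6=12.
Loads: W3 carries 19/22. Service 97; fixed 66; total 163.
Next best feasible plan costs 256.

Minimum total cost: 163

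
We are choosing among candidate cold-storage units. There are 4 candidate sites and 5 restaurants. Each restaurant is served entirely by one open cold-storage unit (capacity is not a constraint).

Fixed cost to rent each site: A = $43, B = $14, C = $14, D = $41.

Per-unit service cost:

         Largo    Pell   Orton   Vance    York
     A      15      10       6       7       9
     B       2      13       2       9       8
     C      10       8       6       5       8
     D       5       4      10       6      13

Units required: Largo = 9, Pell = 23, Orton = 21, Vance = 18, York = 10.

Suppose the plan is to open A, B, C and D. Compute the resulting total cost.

Each restaurant is assigned to its cheapest site among the open ones.
{A, B, C, D}: Largo→B 2·9=18, Pell→D 4·23=92, Orton→B 2·21=42, Vance→C 5·18=90, York→B 8·10=80. Service 322; fixed 112; total 434.

Total cost: 434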